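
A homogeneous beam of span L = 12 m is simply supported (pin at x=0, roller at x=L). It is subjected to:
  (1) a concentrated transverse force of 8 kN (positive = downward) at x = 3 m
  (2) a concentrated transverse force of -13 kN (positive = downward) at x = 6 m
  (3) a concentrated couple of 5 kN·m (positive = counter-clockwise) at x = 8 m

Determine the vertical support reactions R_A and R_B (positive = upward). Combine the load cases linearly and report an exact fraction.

Load 1 — point force P=8 kN at a=3 m (b=L-a=9):
  R_A = Pb/L = 8·9/12 = 6 kN
  R_B = Pa/L = 8·3/12 = 2 kN
Load 2 — point force P=-13 kN at a=6 m (b=L-a=6):
  R_A = Pb/L = (-13)·6/12 = -13/2 kN
  R_B = Pa/L = (-13)·6/12 = -13/2 kN
Load 3 — applied couple M₀=5 kN·m at a=8 m (b=L-a=4):
  R_A = M₀/L = 5/12 kN
  R_B = -M₀/L = -5/12 kN
Superposition: R_A = -1/12 kN, R_B = -59/12 kN

R_A = -1/12 kN, R_B = -59/12 kN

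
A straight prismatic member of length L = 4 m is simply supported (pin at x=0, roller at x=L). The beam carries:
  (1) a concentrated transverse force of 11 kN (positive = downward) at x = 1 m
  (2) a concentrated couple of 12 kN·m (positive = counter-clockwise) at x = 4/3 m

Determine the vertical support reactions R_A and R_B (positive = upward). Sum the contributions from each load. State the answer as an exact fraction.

Load 1 — point force P=11 kN at a=1 m (b=L-a=3):
  R_A = Pb/L = 11·3/4 = 33/4 kN
  R_B = Pa/L = 11·1/4 = 11/4 kN
Load 2 — applied couple M₀=12 kN·m at a=4/3 m (b=L-a=8/3):
  R_A = M₀/L = 12/4 = 3 kN
  R_B = -M₀/L = -12/4 = -3 kN
Superposition: R_A = 45/4 kN, R_B = -1/4 kN

R_A = 45/4 kN, R_B = -1/4 kN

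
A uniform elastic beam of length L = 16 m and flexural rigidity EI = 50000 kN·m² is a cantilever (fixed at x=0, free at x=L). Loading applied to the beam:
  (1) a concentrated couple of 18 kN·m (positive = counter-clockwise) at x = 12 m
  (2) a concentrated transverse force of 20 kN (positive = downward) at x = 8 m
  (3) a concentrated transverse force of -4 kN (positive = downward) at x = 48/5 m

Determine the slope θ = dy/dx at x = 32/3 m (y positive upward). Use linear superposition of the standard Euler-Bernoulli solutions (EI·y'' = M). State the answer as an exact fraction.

Load 1 — applied couple M₀=18 kN·m at a=12 m (b=L-a=4):
  θ_1 = M₀x/EI  [x≤a] = 18·(32/3)/50000 = 12/3125 rad
Load 2 — point force P=20 kN at a=8 m (b=L-a=8):
  θ_2 = -Pa²/(2EI)  [x>a] = -20·8²/(2·50000) = -8/625 rad
Load 3 — point force P=-4 kN at a=48/5 m (b=L-a=32/5):
  θ_3 = -Pa²/(2EI)  [x>a] = -(-4)·(48/5)²/(2·50000) = 288/78125 rad
Superposition: θ = Σ θ_i = -412/78125 rad ≈ -0.005274 rad

θ(32/3) = -412/78125 rad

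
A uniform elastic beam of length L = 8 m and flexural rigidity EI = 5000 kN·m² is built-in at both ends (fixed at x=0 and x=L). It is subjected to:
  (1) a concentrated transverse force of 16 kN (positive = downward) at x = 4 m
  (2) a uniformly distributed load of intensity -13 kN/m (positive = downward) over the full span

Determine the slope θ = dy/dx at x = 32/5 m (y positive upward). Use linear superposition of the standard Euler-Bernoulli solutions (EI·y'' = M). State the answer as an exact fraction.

θ(32/5) = -592/78125 rad

Load 1 — point force P=16 kN at a=4 m (b=L-a=4):
  θ_1 = Pa²(L-x)(2bL-(3b+a)(L-x))/(2L³EI)  [x>a] = 16·4²·(8-(32/5))·(2·4·8-(3·4+4)·(8-(32/5)))/(2·8³·5000) = 48/15625 rad
Load 2 — uniform load w=-13 kN/m over full span:
  θ_2 = -wx(L-x)(L-2x)/(12EI) = -(-13)·(32/5)·(8-(32/5))·(8-2·(32/5))/(12·5000) = -832/78125 rad
Superposition: θ = Σ θ_i = -592/78125 rad ≈ -0.007578 rad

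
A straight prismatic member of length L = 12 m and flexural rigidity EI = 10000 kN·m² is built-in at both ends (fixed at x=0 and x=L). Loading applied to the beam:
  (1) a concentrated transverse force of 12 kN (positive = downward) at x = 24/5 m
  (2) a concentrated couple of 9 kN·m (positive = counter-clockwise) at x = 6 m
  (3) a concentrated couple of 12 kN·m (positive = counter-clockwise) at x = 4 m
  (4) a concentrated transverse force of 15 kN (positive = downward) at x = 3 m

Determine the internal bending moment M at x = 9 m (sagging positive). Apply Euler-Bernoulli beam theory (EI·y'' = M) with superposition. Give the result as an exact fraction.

M(9) = -14733/4000 kN·m

Load 1 — point force P=12 kN at a=24/5 m (b=L-a=36/5):
  M_1 = Pa²(a+3b)(L-x)/L³ - Pa²b/L²  [x>a] = 12·(24/5)²·((24/5)+3·(36/5))·(12-9)/12³ - 12·(24/5)²·(36/5)/12² = -144/125 kN·m
Load 2 — applied couple M₀=9 kN·m at a=6 m (b=L-a=6):
  M_2 = R_Ax - M_A - M₀  [x>a] with R_A=9/8, M_A=9/4 = (9/8)·9 - (9/4) - 9 = -9/8 kN·m
Load 3 — applied couple M₀=12 kN·m at a=4 m (b=L-a=8):
  M_3 = R_Ax - M_A - M₀  [x>a] with R_A=4/3, M_A=0 = (4/3)·9 - 0 - 12 = 0 kN·m
Load 4 — point force P=15 kN at a=3 m (b=L-a=9):
  M_4 = Pa²(a+3b)(L-x)/L³ - Pa²b/L²  [x>a] = 15·3²·(3+3·9)·(12-9)/12³ - 15·3²·9/12² = -45/32 kN·m
Superposition: M = Σ M_i = -14733/4000 kN·m ≈ -3.683250 kN·m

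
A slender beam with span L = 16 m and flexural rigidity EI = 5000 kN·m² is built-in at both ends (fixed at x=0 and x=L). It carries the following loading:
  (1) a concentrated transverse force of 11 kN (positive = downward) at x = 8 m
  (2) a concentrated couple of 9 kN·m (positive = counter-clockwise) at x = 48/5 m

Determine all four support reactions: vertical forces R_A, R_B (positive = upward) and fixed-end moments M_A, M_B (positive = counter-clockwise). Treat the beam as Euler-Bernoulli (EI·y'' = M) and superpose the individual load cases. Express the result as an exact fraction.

R_A = 631/100 kN, M_A = 622/25 kN·m, R_B = 469/100 kN, M_B = -523/25 kN·m

Load 1 — point force P=11 kN at a=8 m (b=L-a=8):
  R_A = Pb²(3a+b)/L³ = 11·8²·(3·8+8)/16³ = 11/2 kN
  M_A = Pab²/L² = 11·8·8²/16² = 22 kN·m
  R_B = Pa²(a+3b)/L³ = 11·8²·(8+3·8)/16³ = 11/2 kN
  M_B = -Pa²b/L² = -11·8²·8/16² = -22 kN·m
Load 2 — applied couple M₀=9 kN·m at a=48/5 m (b=L-a=32/5):
  R_A = 6M₀ab/L³ = 6·9·(48/5)·(32/5)/16³ = 81/100 kN
  M_A = M₀b(2a-b)/L² = 9·(32/5)·(2·(48/5)-(32/5))/16² = 72/25 kN·m
  R_B = -6M₀ab/L³ = -6·9·(48/5)·(32/5)/16³ = -81/100 kN
  M_B = M₀a(2b-a)/L² = 9·(48/5)·(2·(32/5)-(48/5))/16² = 27/25 kN·m
Superposition: R_A = 631/100 kN, M_A = 622/25 kN·m, R_B = 469/100 kN, M_B = -523/25 kN·m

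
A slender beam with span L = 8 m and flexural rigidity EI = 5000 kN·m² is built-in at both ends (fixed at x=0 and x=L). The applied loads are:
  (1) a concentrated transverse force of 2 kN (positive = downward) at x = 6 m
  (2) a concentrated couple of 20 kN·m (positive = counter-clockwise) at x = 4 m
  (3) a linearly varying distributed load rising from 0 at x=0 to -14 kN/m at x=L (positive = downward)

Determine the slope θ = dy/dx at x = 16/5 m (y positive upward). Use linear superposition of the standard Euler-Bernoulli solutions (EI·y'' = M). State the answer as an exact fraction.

θ(16/5) = 3063/781250 rad

Load 1 — point force P=2 kN at a=6 m (b=L-a=2):
  θ_1 = -Pb²x(2aL-(3a+b)x)/(2L³EI)  [x≤a] = -2·2²·(16/5)·(2·6·8-(3·6+2)·(16/5))/(2·8³·5000) = -1/6250 rad
Load 2 — applied couple M₀=20 kN·m at a=4 m (b=L-a=4):
  θ_2 = (R_Ax²/2 - M_Ax)/EI  [x≤a] with R_A=15/4, M_A=5 = ((15/4)·(16/5)²/2 - 5·(16/5))/5000 = 2/3125 rad
Load 3 — triangular load w₀=-14 kN/m (0→w₀ over full span):
  θ_3 = -w₀(2x(L-x)(L-2x)(x+2L)+x²(L-x)²)/(120LEI) = -(-14)·(2·(16/5)·(8-(16/5))·(8-2·(16/5))·((16/5)+2·8)+(16/5)²·(8-(16/5))²)/(120·8·5000) = 1344/390625 rad
Superposition: θ = Σ θ_i = 3063/781250 rad ≈ 0.003921 rad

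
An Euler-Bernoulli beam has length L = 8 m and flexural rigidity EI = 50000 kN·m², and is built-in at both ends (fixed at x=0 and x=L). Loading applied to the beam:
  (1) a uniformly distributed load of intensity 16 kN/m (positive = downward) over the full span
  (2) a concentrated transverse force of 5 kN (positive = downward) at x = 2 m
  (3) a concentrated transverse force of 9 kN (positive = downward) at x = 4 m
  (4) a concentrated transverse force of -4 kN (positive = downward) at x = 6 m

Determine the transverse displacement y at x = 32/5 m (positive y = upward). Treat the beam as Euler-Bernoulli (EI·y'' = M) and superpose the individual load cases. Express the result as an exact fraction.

y(32/5) = -35983/23437500 m

Load 1 — uniform load w=16 kN/m over full span:
  y_1 = -wx²(L-x)²/(24EI) = -16·(32/5)²·(8-(32/5))²/(24·50000) = -8192/5859375 m
Load 2 — point force P=5 kN at a=2 m (b=L-a=6):
  y_2 = -Pa²(L-x)²(3bL-(3b+a)(L-x))/(6L³EI)  [x>a] = -5·2²·(8-(32/5))²·(3·6·8-(3·6+2)·(8-(32/5)))/(6·8³·50000) = -7/187500 m
Load 3 — point force P=9 kN at a=4 m (b=L-a=4):
  y_3 = -Pa²(L-x)²(3bL-(3b+a)(L-x))/(6L³EI)  [x>a] = -9·4²·(8-(32/5))²·(3·4·8-(3·4+4)·(8-(32/5)))/(6·8³·50000) = -66/390625 m
Load 4 — point force P=-4 kN at a=6 m (b=L-a=2):
  y_4 = -Pa²(L-x)²(3bL-(3b+a)(L-x))/(6L³EI)  [x>a] = -(-4)·6²·(8-(32/5))²·(3·2·8-(3·2+6)·(8-(32/5)))/(6·8³·50000) = 27/390625 m
Superposition: y = Σ y_i = -35983/23437500 m ≈ -0.001535 m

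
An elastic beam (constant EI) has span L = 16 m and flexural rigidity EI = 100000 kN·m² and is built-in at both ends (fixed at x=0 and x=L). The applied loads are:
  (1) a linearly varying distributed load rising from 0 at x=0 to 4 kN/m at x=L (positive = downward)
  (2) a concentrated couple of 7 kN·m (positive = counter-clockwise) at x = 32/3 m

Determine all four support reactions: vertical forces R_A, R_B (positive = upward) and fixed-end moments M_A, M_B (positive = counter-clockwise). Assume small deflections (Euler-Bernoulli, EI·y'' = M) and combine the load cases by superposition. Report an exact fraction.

Load 1 — triangular load w₀=4 kN/m (0→w₀ over full span):
  R_A = 3w₀L/20 = 3·4·16/20 = 48/5 kN
  M_A = w₀L²/30 = 4·16²/30 = 512/15 kN·m
  R_B = 7w₀L/20 = 7·4·16/20 = 112/5 kN
  M_B = -w₀L²/20 = -4·16²/20 = -256/5 kN·m
Load 2 — applied couple M₀=7 kN·m at a=32/3 m (b=L-a=16/3):
  R_A = 6M₀ab/L³ = 6·7·(32/3)·(16/3)/16³ = 7/12 kN
  M_A = M₀b(2a-b)/L² = 7·(16/3)·(2·(32/3)-(16/3))/16² = 7/3 kN·m
  R_B = -6M₀ab/L³ = -6·7·(32/3)·(16/3)/16³ = -7/12 kN
  M_B = M₀a(2b-a)/L² = 7·(32/3)·(2·(16/3)-(32/3))/16² = 0 kN·m
Superposition: R_A = 611/60 kN, M_A = 547/15 kN·m, R_B = 1309/60 kN, M_B = -256/5 kN·m

R_A = 611/60 kN, M_A = 547/15 kN·m, R_B = 1309/60 kN, M_B = -256/5 kN·m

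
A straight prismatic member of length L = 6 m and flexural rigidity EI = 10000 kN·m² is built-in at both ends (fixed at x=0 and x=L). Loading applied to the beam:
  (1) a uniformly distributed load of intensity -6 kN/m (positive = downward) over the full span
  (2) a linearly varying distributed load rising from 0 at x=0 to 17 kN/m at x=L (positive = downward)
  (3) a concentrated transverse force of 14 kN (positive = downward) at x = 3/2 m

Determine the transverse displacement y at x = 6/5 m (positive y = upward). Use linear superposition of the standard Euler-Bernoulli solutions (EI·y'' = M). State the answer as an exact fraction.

Load 1 — uniform load w=-6 kN/m over full span:
  y_1 = -wx²(L-x)²/(24EI) = -(-6)·(6/5)²·(6-(6/5))²/(24·10000) = 324/390625 m
Load 2 — triangular load w₀=17 kN/m (0→w₀ over full span):
  y_2 = -w₀x²(L-x)²(x+2L)/(120LEI) = -17·(6/5)²·(6-(6/5))²·((6/5)+2·6)/(120·6·10000) = -10098/9765625 m
Load 3 — point force P=14 kN at a=3/2 m (b=L-a=9/2):
  y_3 = -Pb²x²(3aL-(3a+b)x)/(6L³EI)  [x≤a] = -14·(9/2)²·(6/5)²·(3·(3/2)·6-(3·(3/2)+(9/2))·(6/5))/(6·6³·10000) = -5103/10000000 m
Superposition: y = Σ y_i = -893619/1250000000 m ≈ -0.000715 m

y(6/5) = -893619/1250000000 m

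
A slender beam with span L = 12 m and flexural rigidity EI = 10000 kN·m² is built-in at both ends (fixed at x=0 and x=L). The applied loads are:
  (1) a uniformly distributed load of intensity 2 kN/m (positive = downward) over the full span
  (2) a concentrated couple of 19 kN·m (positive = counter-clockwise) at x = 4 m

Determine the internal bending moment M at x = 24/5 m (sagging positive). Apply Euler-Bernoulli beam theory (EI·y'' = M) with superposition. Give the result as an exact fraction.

Load 1 — uniform load w=2 kN/m over full span:
  M_1 = wLx/2 - wL²/12 - wx²/2 = 2·12·(24/5)/2 - 2·12²/12 - 2·(24/5)²/2 = 264/25 kN·m
Load 2 — applied couple M₀=19 kN·m at a=4 m (b=L-a=8):
  M_2 = R_Ax - M_A - M₀  [x>a] with R_A=19/9, M_A=0 = (19/9)·(24/5) - 0 - 19 = -133/15 kN·m
Superposition: M = Σ M_i = 127/75 kN·m ≈ 1.693333 kN·m

M(24/5) = 127/75 kN·m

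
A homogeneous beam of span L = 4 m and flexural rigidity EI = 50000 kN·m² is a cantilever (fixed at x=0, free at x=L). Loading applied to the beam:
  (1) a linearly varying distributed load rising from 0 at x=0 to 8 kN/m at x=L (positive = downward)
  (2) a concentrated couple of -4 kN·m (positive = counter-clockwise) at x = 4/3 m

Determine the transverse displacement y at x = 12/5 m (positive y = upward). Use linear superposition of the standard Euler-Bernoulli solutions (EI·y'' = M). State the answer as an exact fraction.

Load 1 — triangular load w₀=8 kN/m (0→w₀ over full span):
  y_1 = (w₀Lx³/12-w₀L²x²/6-w₀x⁵/(120L))/EI = (8·4·(12/5)³/12-8·4²·(12/5)²/6-8·(12/5)⁵/(120·4))/50000 = -85296/48828125 m
Load 2 — applied couple M₀=-4 kN·m at a=4/3 m (b=L-a=8/3):
  y_2 = M₀a(2x-a)/(2EI)  [x>a] = (-4)·(4/3)·(2·(12/5)-(4/3))/(2·50000) = -26/140625 m
Superposition: y = Σ y_i = -848914/439453125 m ≈ -0.001932 m

y(12/5) = -848914/439453125 m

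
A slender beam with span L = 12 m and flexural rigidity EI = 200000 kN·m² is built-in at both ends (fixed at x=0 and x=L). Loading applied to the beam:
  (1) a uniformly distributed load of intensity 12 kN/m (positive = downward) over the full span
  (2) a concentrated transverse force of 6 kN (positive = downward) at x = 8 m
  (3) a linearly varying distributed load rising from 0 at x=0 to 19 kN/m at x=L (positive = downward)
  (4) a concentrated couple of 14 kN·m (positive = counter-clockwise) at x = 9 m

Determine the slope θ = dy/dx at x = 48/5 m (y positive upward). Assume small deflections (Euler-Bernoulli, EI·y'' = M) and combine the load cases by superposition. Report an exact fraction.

θ(48/5) = 51383/31250000 rad

Load 1 — uniform load w=12 kN/m over full span:
  θ_1 = -wx(L-x)(L-2x)/(12EI) = -12·(48/5)·(12-(48/5))·(12-2·(48/5))/(12·200000) = 324/390625 rad
Load 2 — point force P=6 kN at a=8 m (b=L-a=4):
  θ_2 = Pa²(L-x)(2bL-(3b+a)(L-x))/(2L³EI)  [x>a] = 6·8²·(12-(48/5))·(2·4·12-(3·4+8)·(12-(48/5)))/(2·12³·200000) = 1/15625 rad
Load 3 — triangular load w₀=19 kN/m (0→w₀ over full span):
  θ_3 = -w₀(2x(L-x)(L-2x)(x+2L)+x²(L-x)²)/(120LEI) = -19·(2·(48/5)·(12-(48/5))·(12-2·(48/5))·((48/5)+2·12)+(48/5)²·(12-(48/5))²)/(120·12·200000) = 1368/1953125 rad
Load 4 — applied couple M₀=14 kN·m at a=9 m (b=L-a=3):
  θ_4 = (R_Ax²/2 - M_Ax - M₀(x-a))/EI  [x>a] with R_A=21/16, M_A=35/8 = ((21/16)·(48/5)²/2 - (35/8)·(48/5) - 14·((48/5)-9))/200000 = 63/1250000 rad
Superposition: θ = Σ θ_i = 51383/31250000 rad ≈ 0.001644 rad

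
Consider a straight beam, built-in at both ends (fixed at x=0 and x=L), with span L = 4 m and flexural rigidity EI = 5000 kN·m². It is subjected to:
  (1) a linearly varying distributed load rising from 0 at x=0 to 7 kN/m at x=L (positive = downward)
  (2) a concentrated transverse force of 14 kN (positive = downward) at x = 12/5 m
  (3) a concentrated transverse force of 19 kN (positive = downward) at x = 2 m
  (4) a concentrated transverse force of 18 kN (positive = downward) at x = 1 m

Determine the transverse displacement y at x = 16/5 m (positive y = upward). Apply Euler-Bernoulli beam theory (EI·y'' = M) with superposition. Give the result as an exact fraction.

Load 1 — triangular load w₀=7 kN/m (0→w₀ over full span):
  y_1 = -w₀x²(L-x)²(x+2L)/(120LEI) = -7·(16/5)²·(4-(16/5))²·((16/5)+2·4)/(120·4·5000) = -6272/29296875 m
Load 2 — point force P=14 kN at a=12/5 m (b=L-a=8/5):
  y_2 = -Pa²(L-x)²(3bL-(3b+a)(L-x))/(6L³EI)  [x>a] = -14·(12/5)²·(4-(16/5))²·(3·(8/5)·4-(3·(8/5)+(12/5))·(4-(16/5)))/(6·4³·5000) = -3528/9765625 m
Load 3 — point force P=19 kN at a=2 m (b=L-a=2):
  y_3 = -Pa²(L-x)²(3bL-(3b+a)(L-x))/(6L³EI)  [x>a] = -19·2²·(4-(16/5))²·(3·2·4-(3·2+2)·(4-(16/5)))/(6·4³·5000) = -209/468750 m
Load 4 — point force P=18 kN at a=1 m (b=L-a=3):
  y_4 = -Pa²(L-x)²(3bL-(3b+a)(L-x))/(6L³EI)  [x>a] = -18·1²·(4-(16/5))²·(3·3·4-(3·3+1)·(4-(16/5)))/(6·4³·5000) = -21/125000 m
Superposition: y = Σ y_i = -278723/234375000 m ≈ -0.001189 m

y(16/5) = -278723/234375000 m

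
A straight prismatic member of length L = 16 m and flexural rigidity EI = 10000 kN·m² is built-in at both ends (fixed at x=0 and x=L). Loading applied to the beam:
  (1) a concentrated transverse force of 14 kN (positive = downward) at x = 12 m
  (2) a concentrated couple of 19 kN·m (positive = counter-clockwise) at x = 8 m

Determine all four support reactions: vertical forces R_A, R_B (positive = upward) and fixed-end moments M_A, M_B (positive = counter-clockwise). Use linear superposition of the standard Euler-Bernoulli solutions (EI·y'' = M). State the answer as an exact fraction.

R_A = 127/32 kN, M_A = 61/4 kN·m, R_B = 321/32 kN, M_B = -107/4 kN·m

Load 1 — point force P=14 kN at a=12 m (b=L-a=4):
  R_A = Pb²(3a+b)/L³ = 14·4²·(3·12+4)/16³ = 35/16 kN
  M_A = Pab²/L² = 14·12·4²/16² = 21/2 kN·m
  R_B = Pa²(a+3b)/L³ = 14·12²·(12+3·4)/16³ = 189/16 kN
  M_B = -Pa²b/L² = -14·12²·4/16² = -63/2 kN·m
Load 2 — applied couple M₀=19 kN·m at a=8 m (b=L-a=8):
  R_A = 6M₀ab/L³ = 6·19·8·8/16³ = 57/32 kN
  M_A = M₀b(2a-b)/L² = 19·8·(2·8-8)/16² = 19/4 kN·m
  R_B = -6M₀ab/L³ = -6·19·8·8/16³ = -57/32 kN
  M_B = M₀a(2b-a)/L² = 19·8·(2·8-8)/16² = 19/4 kN·m
Superposition: R_A = 127/32 kN, M_A = 61/4 kN·m, R_B = 321/32 kN, M_B = -107/4 kN·m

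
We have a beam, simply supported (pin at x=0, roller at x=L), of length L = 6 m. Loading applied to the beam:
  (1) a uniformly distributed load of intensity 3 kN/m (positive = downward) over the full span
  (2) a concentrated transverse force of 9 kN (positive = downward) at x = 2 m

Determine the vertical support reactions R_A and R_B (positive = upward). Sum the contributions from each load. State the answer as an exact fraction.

Load 1 — uniform load w=3 kN/m over full span:
  R_A = wL/2 = 3·6/2 = 9 kN
  R_B = wL/2 = 3·6/2 = 9 kN
Load 2 — point force P=9 kN at a=2 m (b=L-a=4):
  R_A = Pb/L = 9·4/6 = 6 kN
  R_B = Pa/L = 9·2/6 = 3 kN
Superposition: R_A = 15 kN, R_B = 12 kN

R_A = 15 kN, R_B = 12 kN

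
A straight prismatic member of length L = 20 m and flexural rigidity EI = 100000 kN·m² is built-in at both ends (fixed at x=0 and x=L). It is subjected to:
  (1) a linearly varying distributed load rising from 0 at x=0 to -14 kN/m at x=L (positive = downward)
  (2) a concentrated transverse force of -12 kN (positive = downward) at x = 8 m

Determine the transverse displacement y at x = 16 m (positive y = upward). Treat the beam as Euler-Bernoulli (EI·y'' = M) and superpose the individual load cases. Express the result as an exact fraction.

Load 1 — triangular load w₀=-14 kN/m (0→w₀ over full span):
  y_1 = -w₀x²(L-x)²(x+2L)/(120LEI) = -(-14)·16²·(20-16)²·(16+2·20)/(120·20·100000) = 3136/234375 m
Load 2 — point force P=-12 kN at a=8 m (b=L-a=12):
  y_2 = -Pa²(L-x)²(3bL-(3b+a)(L-x))/(6L³EI)  [x>a] = -(-12)·8²·(20-16)²·(3·12·20-(3·12+8)·(20-16))/(6·20³·100000) = 544/390625 m
Superposition: y = Σ y_i = 17312/1171875 m ≈ 0.014773 m

y(16) = 17312/1171875 m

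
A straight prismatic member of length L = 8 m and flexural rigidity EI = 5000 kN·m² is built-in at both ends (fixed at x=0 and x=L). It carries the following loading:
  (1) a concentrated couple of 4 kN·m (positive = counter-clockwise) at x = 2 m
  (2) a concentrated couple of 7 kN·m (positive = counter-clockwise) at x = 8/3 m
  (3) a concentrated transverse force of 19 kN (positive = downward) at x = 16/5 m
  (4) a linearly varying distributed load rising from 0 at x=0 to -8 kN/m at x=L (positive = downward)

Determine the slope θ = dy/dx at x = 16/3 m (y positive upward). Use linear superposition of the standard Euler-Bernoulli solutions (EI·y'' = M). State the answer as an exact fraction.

θ(16/3) = -563/37968750 rad

Load 1 — applied couple M₀=4 kN·m at a=2 m (b=L-a=6):
  θ_1 = (R_Ax²/2 - M_Ax - M₀(x-a))/EI  [x>a] with R_A=9/16, M_A=-3/4 = ((9/16)·(16/3)²/2 - (-3/4)·(16/3) - 4·((16/3)-2))/5000 = -1/3750 rad
Load 2 — applied couple M₀=7 kN·m at a=8/3 m (b=L-a=16/3):
  θ_2 = (R_Ax²/2 - M_Ax - M₀(x-a))/EI  [x>a] with R_A=7/6, M_A=0 = ((7/6)·(16/3)²/2 - 0·(16/3) - 7·((16/3)-(8/3)))/5000 = -7/16875 rad
Load 3 — point force P=19 kN at a=16/5 m (b=L-a=24/5):
  θ_3 = Pa²(L-x)(2bL-(3b+a)(L-x))/(2L³EI)  [x>a] = 19·(16/5)²·(8-(16/3))·(2·(24/5)·8-(3·(24/5)+(16/5))·(8-(16/3)))/(2·8³·5000) = 2128/703125 rad
Load 4 — triangular load w₀=-8 kN/m (0→w₀ over full span):
  θ_4 = -w₀(2x(L-x)(L-2x)(x+2L)+x²(L-x)²)/(120LEI) = -(-8)·(2·(16/3)·(8-(16/3))·(8-2·(16/3))·((16/3)+2·8)+(16/3)²·(8-(16/3))²)/(120·8·5000) = -1792/759375 rad
Superposition: θ = Σ θ_i = -563/37968750 rad ≈ -0.000015 rad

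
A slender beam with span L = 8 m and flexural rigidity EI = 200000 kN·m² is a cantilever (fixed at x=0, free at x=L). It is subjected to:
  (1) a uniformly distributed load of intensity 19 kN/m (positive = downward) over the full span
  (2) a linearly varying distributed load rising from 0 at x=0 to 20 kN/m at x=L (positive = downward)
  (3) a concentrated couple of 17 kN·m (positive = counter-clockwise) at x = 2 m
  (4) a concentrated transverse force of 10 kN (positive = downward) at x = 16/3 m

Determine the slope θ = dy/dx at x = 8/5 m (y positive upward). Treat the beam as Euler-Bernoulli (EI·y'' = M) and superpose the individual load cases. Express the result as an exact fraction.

Load 1 — uniform load w=19 kN/m over full span:
  θ_1 = -wx(x²-3Lx+3L²)/(6EI) = -19·(8/5)·((8/5)²-3·8·(8/5)+3·8²)/(6·200000) = -4636/1171875 rad
Load 2 — triangular load w₀=20 kN/m (0→w₀ over full span):
  θ_2 = (w₀Lx²/4-w₀L²x/3-w₀x⁴/(24L))/EI = (20·8·(8/5)²/4-20·8²·(8/5)/3-20·(8/5)⁴/(24·8))/200000 = -3404/1171875 rad
Load 3 — applied couple M₀=17 kN·m at a=2 m (b=L-a=6):
  θ_3 = M₀x/EI  [x≤a] = 17·(8/5)/200000 = 17/125000 rad
Load 4 — point force P=10 kN at a=16/3 m (b=L-a=8/3):
  θ_4 = -Px(2a-x)/(2EI)  [x≤a] = -10·(8/5)·(2·(16/3)-(8/5))/(2·200000) = -17/46875 rad
Superposition: θ = Σ θ_i = -13289/1875000 rad ≈ -0.007087 rad

θ(8/5) = -13289/1875000 rad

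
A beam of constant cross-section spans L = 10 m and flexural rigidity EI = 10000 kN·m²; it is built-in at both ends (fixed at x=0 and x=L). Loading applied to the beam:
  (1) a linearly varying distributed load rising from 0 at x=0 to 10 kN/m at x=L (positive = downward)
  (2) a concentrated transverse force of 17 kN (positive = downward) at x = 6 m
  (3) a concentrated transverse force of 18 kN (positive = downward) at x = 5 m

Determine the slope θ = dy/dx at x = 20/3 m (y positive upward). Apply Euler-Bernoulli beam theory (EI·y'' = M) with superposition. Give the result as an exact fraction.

Load 1 — triangular load w₀=10 kN/m (0→w₀ over full span):
  θ_1 = -w₀(2x(L-x)(L-2x)(x+2L)+x²(L-x)²)/(120LEI) = -10·(2·(20/3)·(10-(20/3))·(10-2·(20/3))·((20/3)+2·10)+(20/3)²·(10-(20/3))²)/(120·10·10000) = 7/2430 rad
Load 2 — point force P=17 kN at a=6 m (b=L-a=4):
  θ_2 = Pa²(L-x)(2bL-(3b+a)(L-x))/(2L³EI)  [x>a] = 17·6²·(10-(20/3))·(2·4·10-(3·4+6)·(10-(20/3)))/(2·10³·10000) = 51/25000 rad
Load 3 — point force P=18 kN at a=5 m (b=L-a=5):
  θ_3 = Pa²(L-x)(2bL-(3b+a)(L-x))/(2L³EI)  [x>a] = 18·5²·(10-(20/3))·(2·5·10-(3·5+5)·(10-(20/3)))/(2·10³·10000) = 1/400 rad
Superposition: θ = Σ θ_i = 90161/12150000 rad ≈ 0.007421 rad

θ(20/3) = 90161/12150000 rad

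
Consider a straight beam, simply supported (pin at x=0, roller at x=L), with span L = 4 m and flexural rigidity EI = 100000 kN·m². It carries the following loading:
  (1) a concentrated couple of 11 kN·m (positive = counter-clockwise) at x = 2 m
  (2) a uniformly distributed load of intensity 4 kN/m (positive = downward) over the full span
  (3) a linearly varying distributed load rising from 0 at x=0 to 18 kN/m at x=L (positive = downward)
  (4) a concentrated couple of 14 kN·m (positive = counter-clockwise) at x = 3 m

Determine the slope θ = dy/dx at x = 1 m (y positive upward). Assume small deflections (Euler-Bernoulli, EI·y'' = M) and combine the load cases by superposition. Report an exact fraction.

Load 1 — applied couple M₀=11 kN·m at a=2 m (b=L-a=2):
  θ_1 = (M₀x²/(2L)+C₁)/EI  [x≤a] with C₁=M₀(3b²-L²)/(6L)=-11/6 = (11·1²/(2·4)+(-11/6))/100000 = -11/2400000 rad
Load 2 — uniform load w=4 kN/m over full span:
  θ_2 = -w(L³-6Lx²+4x³)/(24EI) = -4·(4³-6·4·1²+4·1³)/(24·100000) = -11/150000 rad
Load 3 — triangular load w₀=18 kN/m (0→w₀ over full span):
  θ_3 = -w₀(7L⁴-30L²x²+15x⁴)/(360LEI) = -18·(7·4⁴-30·4²·1²+15·1⁴)/(360·4·100000) = -1327/8000000 rad
Load 4 — applied couple M₀=14 kN·m at a=3 m (b=L-a=1):
  θ_4 = (M₀x²/(2L)+C₁)/EI  [x≤a] with C₁=M₀(3b²-L²)/(6L)=-91/12 = (14·1²/(2·4)+(-91/12))/100000 = -7/120000 rad
Superposition: θ = Σ θ_i = -2417/8000000 rad ≈ -0.000302 rad

θ(1) = -2417/8000000 rad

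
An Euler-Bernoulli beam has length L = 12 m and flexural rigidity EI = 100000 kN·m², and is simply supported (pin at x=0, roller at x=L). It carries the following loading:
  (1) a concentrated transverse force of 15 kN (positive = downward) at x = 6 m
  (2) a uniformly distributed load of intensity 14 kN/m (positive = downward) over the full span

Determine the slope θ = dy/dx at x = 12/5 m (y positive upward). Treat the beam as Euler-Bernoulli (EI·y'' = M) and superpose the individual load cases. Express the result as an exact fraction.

θ(12/5) = -113967/12500000 rad

Load 1 — point force P=15 kN at a=6 m (b=L-a=6):
  θ_1 = -Pb(L²-b²-3x²)/(6LEI)  [x≤a] = -15·6·(12²-6²-3·(12/5)²)/(6·12·100000) = -567/500000 rad
Load 2 — uniform load w=14 kN/m over full span:
  θ_2 = -w(L³-6Lx²+4x³)/(24EI) = -14·(12³-6·12·(12/5)²+4·(12/5)³)/(24·100000) = -6237/781250 rad
Superposition: θ = Σ θ_i = -113967/12500000 rad ≈ -0.009117 rad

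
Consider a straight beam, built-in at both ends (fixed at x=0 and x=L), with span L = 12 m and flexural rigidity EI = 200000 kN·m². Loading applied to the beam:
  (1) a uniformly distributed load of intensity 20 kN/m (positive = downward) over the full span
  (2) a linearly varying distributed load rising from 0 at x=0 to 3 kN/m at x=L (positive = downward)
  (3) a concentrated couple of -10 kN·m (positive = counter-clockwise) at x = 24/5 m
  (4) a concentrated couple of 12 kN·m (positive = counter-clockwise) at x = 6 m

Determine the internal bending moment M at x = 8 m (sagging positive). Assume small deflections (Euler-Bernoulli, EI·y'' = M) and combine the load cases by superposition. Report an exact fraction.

Load 1 — uniform load w=20 kN/m over full span:
  M_1 = wLx/2 - wL²/12 - wx²/2 = 20·12·8/2 - 20·12²/12 - 20·8²/2 = 80 kN·m
Load 2 — triangular load w₀=3 kN/m (0→w₀ over full span):
  M_2 = 3w₀Lx/20 - w₀L²/30 - w₀x³/(6L) = 3·3·12·8/20 - 3·12²/30 - 3·8³/(6·12) = 112/15 kN·m
Load 3 — applied couple M₀=-10 kN·m at a=24/5 m (b=L-a=36/5):
  M_3 = R_Ax - M_A - M₀  [x>a] with R_A=-6/5, M_A=-6/5 = (-6/5)·8 - (-6/5) - (-10) = 8/5 kN·m
Load 4 — applied couple M₀=12 kN·m at a=6 m (b=L-a=6):
  M_4 = R_Ax - M_A - M₀  [x>a] with R_A=3/2, M_A=3 = (3/2)·8 - 3 - 12 = -3 kN·m
Superposition: M = Σ M_i = 1291/15 kN·m ≈ 86.066667 kN·m

M(8) = 1291/15 kN·m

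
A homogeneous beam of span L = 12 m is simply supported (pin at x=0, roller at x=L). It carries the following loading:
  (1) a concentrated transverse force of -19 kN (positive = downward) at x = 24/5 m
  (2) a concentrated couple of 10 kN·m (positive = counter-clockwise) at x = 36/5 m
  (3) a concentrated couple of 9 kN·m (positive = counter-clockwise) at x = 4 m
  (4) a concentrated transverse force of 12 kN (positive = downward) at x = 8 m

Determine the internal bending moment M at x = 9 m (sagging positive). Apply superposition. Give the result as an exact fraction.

M(9) = -71/20 kN·m

Load 1 — point force P=-19 kN at a=24/5 m (b=L-a=36/5):
  M_1 = Pa(L-x)/L  [x>a] = (-19)·(24/5)·(12-9)/12 = -114/5 kN·m
Load 2 — applied couple M₀=10 kN·m at a=36/5 m (b=L-a=24/5):
  M_2 = M₀x/L - M₀  [x>a] = 10·9/12 - 10 = -5/2 kN·m
Load 3 — applied couple M₀=9 kN·m at a=4 m (b=L-a=8):
  M_3 = M₀x/L - M₀  [x>a] = 9·9/12 - 9 = -9/4 kN·m
Load 4 — point force P=12 kN at a=8 m (b=L-a=4):
  M_4 = Pa(L-x)/L  [x>a] = 12·8·(12-9)/12 = 24 kN·m
Superposition: M = Σ M_i = -71/20 kN·m ≈ -3.550000 kN·m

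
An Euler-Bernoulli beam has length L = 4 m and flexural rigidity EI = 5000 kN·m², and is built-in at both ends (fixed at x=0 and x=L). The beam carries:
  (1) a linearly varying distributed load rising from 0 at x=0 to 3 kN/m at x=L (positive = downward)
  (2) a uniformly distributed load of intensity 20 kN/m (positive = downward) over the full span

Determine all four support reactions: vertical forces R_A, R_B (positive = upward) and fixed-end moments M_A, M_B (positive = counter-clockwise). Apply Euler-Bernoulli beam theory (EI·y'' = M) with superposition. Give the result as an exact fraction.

Load 1 — triangular load w₀=3 kN/m (0→w₀ over full span):
  R_A = 3w₀L/20 = 3·3·4/20 = 9/5 kN
  M_A = w₀L²/30 = 3·4²/30 = 8/5 kN·m
  R_B = 7w₀L/20 = 7·3·4/20 = 21/5 kN
  M_B = -w₀L²/20 = -3·4²/20 = -12/5 kN·m
Load 2 — uniform load w=20 kN/m over full span:
  R_A = wL/2 = 20·4/2 = 40 kN
  M_A = wL²/12 = 20·4²/12 = 80/3 kN·m
  R_B = wL/2 = 20·4/2 = 40 kN
  M_B = -wL²/12 = -20·4²/12 = -80/3 kN·m
Superposition: R_A = 209/5 kN, M_A = 424/15 kN·m, R_B = 221/5 kN, M_B = -436/15 kN·m

R_A = 209/5 kN, M_A = 424/15 kN·m, R_B = 221/5 kN, M_B = -436/15 kN·m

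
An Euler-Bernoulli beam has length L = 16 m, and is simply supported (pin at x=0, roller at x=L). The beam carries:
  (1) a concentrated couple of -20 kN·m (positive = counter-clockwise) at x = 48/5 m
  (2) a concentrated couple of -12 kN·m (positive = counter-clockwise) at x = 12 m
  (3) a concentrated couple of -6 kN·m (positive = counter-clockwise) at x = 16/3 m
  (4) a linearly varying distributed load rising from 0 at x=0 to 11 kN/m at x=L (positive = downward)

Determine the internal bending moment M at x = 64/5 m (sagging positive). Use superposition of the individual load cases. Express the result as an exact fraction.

M(64/5) = 17846/125 kN·m

Load 1 — applied couple M₀=-20 kN·m at a=48/5 m (b=L-a=32/5):
  M_1 = M₀x/L - M₀  [x>a] = (-20)·(64/5)/16 - (-20) = 4 kN·m
Load 2 — applied couple M₀=-12 kN·m at a=12 m (b=L-a=4):
  M_2 = M₀x/L - M₀  [x>a] = (-12)·(64/5)/16 - (-12) = 12/5 kN·m
Load 3 — applied couple M₀=-6 kN·m at a=16/3 m (b=L-a=32/3):
  M_3 = M₀x/L - M₀  [x>a] = (-6)·(64/5)/16 - (-6) = 6/5 kN·m
Load 4 — triangular load w₀=11 kN/m (0→w₀ over full span):
  M_4 = w₀Lx/6 - w₀x³/(6L) = 11·16·(64/5)/6 - 11·(64/5)³/(6·16) = 16896/125 kN·m
Superposition: M = Σ M_i = 17846/125 kN·m ≈ 142.768000 kN·m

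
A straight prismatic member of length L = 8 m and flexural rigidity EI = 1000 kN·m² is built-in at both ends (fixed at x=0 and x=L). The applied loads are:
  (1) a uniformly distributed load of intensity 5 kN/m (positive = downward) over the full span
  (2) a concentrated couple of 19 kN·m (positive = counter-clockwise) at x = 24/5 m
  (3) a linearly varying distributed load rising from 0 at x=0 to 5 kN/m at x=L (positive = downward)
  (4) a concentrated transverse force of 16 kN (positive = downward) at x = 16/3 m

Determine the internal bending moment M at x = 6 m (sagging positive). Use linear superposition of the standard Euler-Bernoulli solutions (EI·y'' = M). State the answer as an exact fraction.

M(6) = 8569/1350 kN·m

Load 1 — uniform load w=5 kN/m over full span:
  M_1 = wLx/2 - wL²/12 - wx²/2 = 5·8·6/2 - 5·8²/12 - 5·6²/2 = 10/3 kN·m
Load 2 — applied couple M₀=19 kN·m at a=24/5 m (b=L-a=16/5):
  M_2 = R_Ax - M_A - M₀  [x>a] with R_A=171/50, M_A=152/25 = (171/50)·6 - (152/25) - 19 = -114/25 kN·m
Load 3 — triangular load w₀=5 kN/m (0→w₀ over full span):
  M_3 = 3w₀Lx/20 - w₀L²/30 - w₀x³/(6L) = 3·5·8·6/20 - 5·8²/30 - 5·6³/(6·8) = 17/6 kN·m
Load 4 — point force P=16 kN at a=16/3 m (b=L-a=8/3):
  M_4 = Pa²(a+3b)(L-x)/L³ - Pa²b/L²  [x>a] = 16·(16/3)²·((16/3)+3·(8/3))·(8-6)/8³ - 16·(16/3)²·(8/3)/8² = 128/27 kN·m
Superposition: M = Σ M_i = 8569/1350 kN·m ≈ 6.347407 kN·m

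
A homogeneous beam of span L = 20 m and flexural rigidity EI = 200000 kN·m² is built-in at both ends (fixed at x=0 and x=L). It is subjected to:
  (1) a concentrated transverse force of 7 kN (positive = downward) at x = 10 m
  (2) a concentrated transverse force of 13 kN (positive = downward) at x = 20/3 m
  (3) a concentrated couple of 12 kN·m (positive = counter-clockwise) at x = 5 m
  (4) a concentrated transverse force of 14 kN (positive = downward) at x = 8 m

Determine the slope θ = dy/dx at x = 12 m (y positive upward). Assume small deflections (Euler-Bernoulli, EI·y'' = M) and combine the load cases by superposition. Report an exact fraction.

Load 1 — point force P=7 kN at a=10 m (b=L-a=10):
  θ_1 = Pa²(L-x)(2bL-(3b+a)(L-x))/(2L³EI)  [x>a] = 7·10²·(20-12)·(2·10·20-(3·10+10)·(20-12))/(2·20³·200000) = 7/50000 rad
Load 2 — point force P=13 kN at a=20/3 m (b=L-a=40/3):
  θ_2 = Pa²(L-x)(2bL-(3b+a)(L-x))/(2L³EI)  [x>a] = 13·(20/3)²·(20-12)·(2·(40/3)·20-(3·(40/3)+(20/3))·(20-12))/(2·20³·200000) = 13/56250 rad
Load 3 — applied couple M₀=12 kN·m at a=5 m (b=L-a=15):
  θ_3 = (R_Ax²/2 - M_Ax - M₀(x-a))/EI  [x>a] with R_A=27/40, M_A=-9/4 = ((27/40)·12²/2 - (-9/4)·12 - 12·(12-5))/200000 = -21/500000 rad
Load 4 — point force P=14 kN at a=8 m (b=L-a=12):
  θ_4 = Pa²(L-x)(2bL-(3b+a)(L-x))/(2L³EI)  [x>a] = 14·8²·(20-12)·(2·12·20-(3·12+8)·(20-12))/(2·20³·200000) = 112/390625 rad
Superposition: θ = Σ θ_i = 69281/112500000 rad ≈ 0.000616 rad

θ(12) = 69281/112500000 rad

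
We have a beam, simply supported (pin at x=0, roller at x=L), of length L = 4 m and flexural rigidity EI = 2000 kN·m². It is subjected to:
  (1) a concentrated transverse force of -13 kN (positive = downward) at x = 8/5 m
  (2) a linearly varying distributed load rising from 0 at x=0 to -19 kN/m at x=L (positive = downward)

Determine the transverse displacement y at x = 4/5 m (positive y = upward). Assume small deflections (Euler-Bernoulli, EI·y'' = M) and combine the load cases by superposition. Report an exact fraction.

y(4/5) = 81538/5859375 m

Load 1 — point force P=-13 kN at a=8/5 m (b=L-a=12/5):
  y_1 = -Pbx(L²-b²-x²)/(6LEI)  [x≤a] = -(-13)·(12/5)·(4/5)·(4²-(12/5)²-(4/5)²)/(6·4·2000) = 78/15625 m
Load 2 — triangular load w₀=-19 kN/m (0→w₀ over full span):
  y_2 = -w₀x(7L⁴-10L²x²+3x⁴)/(360LEI) = -(-19)·(4/5)·(7·4⁴-10·4²·(4/5)²+3·(4/5)⁴)/(360·4·2000) = 52288/5859375 m
Superposition: y = Σ y_i = 81538/5859375 m ≈ 0.013916 m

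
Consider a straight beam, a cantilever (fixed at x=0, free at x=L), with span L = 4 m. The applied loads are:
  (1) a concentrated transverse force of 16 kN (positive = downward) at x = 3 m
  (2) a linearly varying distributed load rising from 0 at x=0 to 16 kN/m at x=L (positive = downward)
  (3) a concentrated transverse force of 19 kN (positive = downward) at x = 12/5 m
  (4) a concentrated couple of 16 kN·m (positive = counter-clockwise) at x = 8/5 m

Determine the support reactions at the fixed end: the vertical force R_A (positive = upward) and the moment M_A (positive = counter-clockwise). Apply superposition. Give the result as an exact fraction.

Load 1 — point force P=16 kN at a=3 m (b=L-a=1):
  R_A = P = 16 kN
  M_A = Pa = 16·3 = 48 kN·m
Load 2 — triangular load w₀=16 kN/m (0→w₀ over full span):
  R_A = w₀L/2 = 16·4/2 = 32 kN
  M_A = w₀L²/3 = 16·4²/3 = 256/3 kN·m
Load 3 — point force P=19 kN at a=12/5 m (b=L-a=8/5):
  R_A = P = 19 kN
  M_A = Pa = 19·(12/5) = 228/5 kN·m
Load 4 — applied couple M₀=16 kN·m at a=8/5 m (b=L-a=12/5):
  R_A = 0 kN
  M_A = -M₀ = -16 kN·m
Superposition: R_A = 67 kN, M_A = 2444/15 kN·m

R_A = 67 kN, M_A = 2444/15 kN·m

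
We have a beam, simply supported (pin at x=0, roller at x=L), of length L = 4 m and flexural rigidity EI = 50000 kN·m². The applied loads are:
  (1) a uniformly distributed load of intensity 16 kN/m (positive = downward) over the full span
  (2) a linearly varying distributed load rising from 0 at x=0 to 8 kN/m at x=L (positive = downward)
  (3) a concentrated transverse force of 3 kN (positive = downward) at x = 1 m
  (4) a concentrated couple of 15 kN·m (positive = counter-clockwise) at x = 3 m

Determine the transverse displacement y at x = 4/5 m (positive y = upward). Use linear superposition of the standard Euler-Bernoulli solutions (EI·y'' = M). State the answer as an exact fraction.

Load 1 — uniform load w=16 kN/m over full span:
  y_1 = -wx(L³-2Lx²+x³)/(24EI) = -16·(4/5)·(4³-2·4·(4/5)²+(4/5)³)/(24·50000) = -3712/5859375 m
Load 2 — triangular load w₀=8 kN/m (0→w₀ over full span):
  y_2 = -w₀x(7L⁴-10L²x²+3x⁴)/(360LEI) = -8·(4/5)·(7·4⁴-10·4²·(4/5)²+3·(4/5)⁴)/(360·4·50000) = -22016/146484375 m
Load 3 — point force P=3 kN at a=1 m (b=L-a=3):
  y_3 = -Pbx(L²-b²-x²)/(6LEI)  [x≤a] = -3·3·(4/5)·(4²-3²-(4/5)²)/(6·4·50000) = -477/12500000 m
Load 4 — applied couple M₀=15 kN·m at a=3 m (b=L-a=1):
  y_4 = (M₀x³/(6L)+C₁x)/EI  [x≤a] with C₁=M₀(3b²-L²)/(6L)=-65/8 = (15·(4/5)³/(6·4)+(-65/8)·(4/5))/50000 = -309/2500000 m
Superposition: y = Σ y_i = -738727/781250000 m ≈ -0.000946 m

y(4/5) = -738727/781250000 m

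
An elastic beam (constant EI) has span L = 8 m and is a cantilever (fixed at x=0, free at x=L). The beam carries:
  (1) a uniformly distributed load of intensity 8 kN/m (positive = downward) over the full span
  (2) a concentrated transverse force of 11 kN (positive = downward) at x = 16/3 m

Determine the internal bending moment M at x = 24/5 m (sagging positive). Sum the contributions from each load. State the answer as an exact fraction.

Load 1 — uniform load w=8 kN/m over full span:
  M_1 = -w(L-x)²/2 = -8·(8-(24/5))²/2 = -1024/25 kN·m
Load 2 — point force P=11 kN at a=16/3 m (b=L-a=8/3):
  M_2 = -P(a-x)  [x≤a] = -11·((16/3)-(24/5)) = -88/15 kN·m
Superposition: M = Σ M_i = -3512/75 kN·m ≈ -46.826667 kN·m

M(24/5) = -3512/75 kN·m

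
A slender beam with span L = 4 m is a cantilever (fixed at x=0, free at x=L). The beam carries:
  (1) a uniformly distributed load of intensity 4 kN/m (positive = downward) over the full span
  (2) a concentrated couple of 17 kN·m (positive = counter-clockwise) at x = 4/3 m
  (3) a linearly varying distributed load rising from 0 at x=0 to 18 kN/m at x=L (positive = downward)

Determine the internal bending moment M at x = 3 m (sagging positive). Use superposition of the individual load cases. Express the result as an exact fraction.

Load 1 — uniform load w=4 kN/m over full span:
  M_1 = -w(L-x)²/2 = -4·(4-3)²/2 = -2 kN·m
Load 2 — applied couple M₀=17 kN·m at a=4/3 m (b=L-a=8/3):
  M_2 = 0  [x>a] = 0 kN·m
Load 3 — triangular load w₀=18 kN/m (0→w₀ over full span):
  M_3 = w₀Lx/2 - w₀L²/3 - w₀x³/(6L) = 18·4·3/2 - 18·4²/3 - 18·3³/(6·4) = -33/4 kN·m
Superposition: M = Σ M_i = -41/4 kN·m ≈ -10.250000 kN·m

M(3) = -41/4 kN·m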